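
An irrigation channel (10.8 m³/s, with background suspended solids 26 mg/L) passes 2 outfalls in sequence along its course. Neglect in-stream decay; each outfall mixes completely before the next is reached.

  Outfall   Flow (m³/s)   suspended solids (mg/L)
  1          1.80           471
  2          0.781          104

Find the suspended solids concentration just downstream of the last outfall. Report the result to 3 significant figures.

90.4 mg/L

Outfall 1: combined Q = 12.60 m³/s; C = (10.80·26.00 + 1.800·471.0)/12.60 = 89.57 mg/L.
Outfall 2: combined Q = 13.38 m³/s; C = (12.60·89.57 + 0.7810·104.0)/13.38 = 90.41 mg/L.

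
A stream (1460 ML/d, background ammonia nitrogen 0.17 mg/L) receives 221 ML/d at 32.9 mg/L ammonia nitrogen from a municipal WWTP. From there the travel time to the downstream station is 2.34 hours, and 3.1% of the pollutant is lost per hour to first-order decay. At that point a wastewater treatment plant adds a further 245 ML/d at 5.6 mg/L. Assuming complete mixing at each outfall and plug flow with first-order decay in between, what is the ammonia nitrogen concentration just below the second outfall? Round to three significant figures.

4.34 mg/L

After mixing, C = (1460·0.1700 + 221.0·32.90) / 1681 = 7519/1681 = 4.473 mg/L; combined flow 1681 ML/d.
3.1%/h lost → k = −ln(1 − 0.031) = 0.03149 h⁻¹.
Applying C = C₀e^(−kt): 4.473 × 0.9290 = 4.155 mg/L.
Second outfall: C = (1681·4.155 + 245.0·5.600)/1926 = 4.339 mg/L.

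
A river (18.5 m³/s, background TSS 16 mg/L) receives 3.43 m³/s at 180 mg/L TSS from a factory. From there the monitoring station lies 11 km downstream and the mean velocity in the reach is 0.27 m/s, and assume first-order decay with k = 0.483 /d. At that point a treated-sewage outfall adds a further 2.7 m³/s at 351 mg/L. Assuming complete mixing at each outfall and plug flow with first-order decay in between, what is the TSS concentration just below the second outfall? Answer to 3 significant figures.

68.0 mg/L

Mass balance: C = (18.50·16.00 + 3.430·180.0) / 21.93 = 913.4/21.93 = 41.65 mg/L; combined flow 21.93 m³/s.
Travel time t = 11·1000 / 0.27 = 40740 s = 11.32 h.
Decay over the reach: 41.65·exp(−kt) = 41.65·0.7963 = 33.17 mg/L.
Second outfall: C = (21.93·33.17 + 2.700·351.0)/24.63 = 68.01 mg/L.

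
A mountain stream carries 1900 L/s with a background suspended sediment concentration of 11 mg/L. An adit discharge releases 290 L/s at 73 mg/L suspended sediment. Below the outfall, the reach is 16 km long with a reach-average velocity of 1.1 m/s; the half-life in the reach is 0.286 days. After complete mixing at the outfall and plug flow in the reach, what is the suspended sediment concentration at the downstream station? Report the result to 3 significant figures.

Conservation of mass: C = (1900·11.00 + 290.0·73.00) / 2190 = 42070/2190 = 19.21 mg/L.
Travel time t = 16·1000 / 1.1 = 14550 s = 4.040 h.
Half-life 0.286 d → k = ln 2 / 0.286 = 2.424 d⁻¹.
Decay over the reach: 19.21·exp(−kt) = 19.21·0.6650 = 12.77 mg/L.

12.8 mg/L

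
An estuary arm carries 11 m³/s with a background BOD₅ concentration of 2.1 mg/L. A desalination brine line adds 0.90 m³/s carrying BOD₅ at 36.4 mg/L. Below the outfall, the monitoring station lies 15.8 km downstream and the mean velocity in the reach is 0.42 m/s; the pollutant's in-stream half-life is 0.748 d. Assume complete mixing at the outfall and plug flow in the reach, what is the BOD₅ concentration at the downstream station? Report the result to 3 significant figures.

3.14 mg/L

Conservation of mass: C = (11.00·2.100 + 0.9000·36.40) / 11.90 = 55.86/11.90 = 4.694 mg/L.
Travel time t = 15.8·1000 / 0.42 = 37620 s = 10.45 h.
Half-life 0.748 d → k = ln 2 / 0.748 = 0.9267 d⁻¹.
First-order decay: C = 4.694·exp(−k·t) = 4.694·0.6680 = 3.136 mg/L.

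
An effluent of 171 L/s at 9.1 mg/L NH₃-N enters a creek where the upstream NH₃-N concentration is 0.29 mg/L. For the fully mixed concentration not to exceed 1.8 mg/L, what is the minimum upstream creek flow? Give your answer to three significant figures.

827 L/s

Set C_mix = 1.8: (Q·0.2900 + 171.0·9.100) / (Q + 171.0) = 1.8
→ Q = 171.0·(9.100 − 1.8)/(1.8 − 0.2900) = 826.7 L/s.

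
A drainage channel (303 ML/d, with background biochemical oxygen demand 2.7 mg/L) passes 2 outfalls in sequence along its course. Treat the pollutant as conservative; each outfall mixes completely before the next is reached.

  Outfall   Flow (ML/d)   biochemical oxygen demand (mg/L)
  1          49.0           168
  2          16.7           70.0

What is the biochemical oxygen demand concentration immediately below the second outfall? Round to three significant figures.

Below outfall 1: Q → 352.0 ML/d, C = (303.0·2.700 + 49.00·168.0)/352.0 = 25.71 mg/L.
Below outfall 2: Q → 368.7 ML/d, C = (352.0·25.71 + 16.70·70.00)/368.7 = 27.72 mg/L.

27.7 mg/L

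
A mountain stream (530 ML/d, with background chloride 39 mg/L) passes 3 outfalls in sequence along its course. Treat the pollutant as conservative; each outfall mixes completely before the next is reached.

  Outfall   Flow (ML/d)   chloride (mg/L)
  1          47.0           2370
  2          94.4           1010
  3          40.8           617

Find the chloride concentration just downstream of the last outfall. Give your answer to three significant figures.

355 mg/L

Below outfall 1: Q → 577.0 ML/d, C = (530.0·39.00 + 47.00·2370)/577.0 = 228.9 mg/L.
Below outfall 2: Q → 671.4 ML/d, C = (577.0·228.9 + 94.40·1010)/671.4 = 338.7 mg/L.
Below outfall 3: Q → 712.2 ML/d, C = (671.4·338.7 + 40.80·617.0)/712.2 = 354.6 mg/L.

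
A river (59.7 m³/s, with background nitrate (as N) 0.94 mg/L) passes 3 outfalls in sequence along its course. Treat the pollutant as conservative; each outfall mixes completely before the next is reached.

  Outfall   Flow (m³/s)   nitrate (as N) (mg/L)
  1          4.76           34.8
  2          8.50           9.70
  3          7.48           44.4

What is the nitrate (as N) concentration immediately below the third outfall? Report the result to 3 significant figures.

7.91 mg/L

Below outfall 1: Q → 64.46 m³/s, C = (59.70·0.9400 + 4.760·34.80)/64.46 = 3.440 mg/L.
Below outfall 2: Q → 72.96 m³/s, C = (64.46·3.440 + 8.500·9.700)/72.96 = 4.170 mg/L.
Below outfall 3: Q → 80.44 m³/s, C = (72.96·4.170 + 7.480·44.40)/80.44 = 7.911 mg/L.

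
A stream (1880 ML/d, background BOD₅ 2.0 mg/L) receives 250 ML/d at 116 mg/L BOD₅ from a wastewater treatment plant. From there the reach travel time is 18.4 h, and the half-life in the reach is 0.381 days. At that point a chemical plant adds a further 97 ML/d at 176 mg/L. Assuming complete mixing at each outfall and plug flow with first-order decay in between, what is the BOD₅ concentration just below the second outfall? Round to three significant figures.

Flow-weighted average: C = (1880·2.000 + 250.0·116.0) / 2130 = 32760/2130 = 15.38 mg/L; combined flow 2130 ML/d.
Half-life 0.381 d → k = ln 2 / 0.381 = 1.819 d⁻¹.
Applying C = C₀e^(−kt): 15.38 × 0.2479 = 3.813 mg/L.
Second outfall: C = (2130·3.813 + 97.00·176.0)/2227 = 11.31 mg/L.

11.3 mg/L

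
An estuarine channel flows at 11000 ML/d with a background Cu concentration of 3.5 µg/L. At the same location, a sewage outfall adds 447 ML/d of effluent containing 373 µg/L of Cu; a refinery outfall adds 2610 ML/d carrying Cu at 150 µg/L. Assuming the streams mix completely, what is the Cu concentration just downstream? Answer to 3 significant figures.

Mass balance: C = (11000·3.500 + 447.0·373.0 + 2610·150.0) / 14060 = 596700/14060 = 42.45 µg/L.

42.5 µg/L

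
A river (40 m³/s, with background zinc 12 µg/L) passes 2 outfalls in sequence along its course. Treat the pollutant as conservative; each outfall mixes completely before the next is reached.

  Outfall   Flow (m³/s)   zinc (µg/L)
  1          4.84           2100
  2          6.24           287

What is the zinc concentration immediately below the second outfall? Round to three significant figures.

After outfall 1: Q = 40.00 + 4.840 = 44.84 m³/s; C = (40.00·12.00 + 4.840·2100)/44.84 = 237.4 µg/L.
After outfall 2: Q = 44.84 + 6.240 = 51.08 m³/s; C = (44.84·237.4 + 6.240·287.0)/51.08 = 243.4 µg/L.

243 µg/L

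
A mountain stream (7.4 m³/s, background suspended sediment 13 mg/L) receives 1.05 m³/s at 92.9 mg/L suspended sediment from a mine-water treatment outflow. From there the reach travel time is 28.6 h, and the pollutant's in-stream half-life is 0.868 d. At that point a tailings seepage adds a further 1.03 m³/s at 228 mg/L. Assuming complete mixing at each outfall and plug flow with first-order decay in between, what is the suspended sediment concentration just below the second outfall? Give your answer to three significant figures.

Mixed concentration C = ΣQC/ΣQ = (7.400·13.00 + 1.050·92.90) / 8.450 = 193.7/8.450 = 22.93 mg/L; combined flow 8.450 m³/s.
Half-life 0.868 d → k = ln 2 / 0.868 = 0.7986 d⁻¹.
Applying C = C₀e^(−kt): 22.93 × 0.3861 = 8.853 mg/L.
Second outfall: C = (8.450·8.853 + 1.030·228.0)/9.480 = 32.66 mg/L.

32.7 mg/L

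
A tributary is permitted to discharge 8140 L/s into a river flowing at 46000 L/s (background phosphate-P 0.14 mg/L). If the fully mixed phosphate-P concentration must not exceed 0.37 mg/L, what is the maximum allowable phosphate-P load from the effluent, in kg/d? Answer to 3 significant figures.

Mass balance at the limit: 46000·0.1400 + 8140·Cₑ = 54140·0.37 → Cₑ = 1.670 mg/L.
8140 L/s = 8.140 m³/s. Load = 8.140 m³/s × 1.670 g/m³ × 86 400 s/d = 1174 kg/d.

1170 kg/d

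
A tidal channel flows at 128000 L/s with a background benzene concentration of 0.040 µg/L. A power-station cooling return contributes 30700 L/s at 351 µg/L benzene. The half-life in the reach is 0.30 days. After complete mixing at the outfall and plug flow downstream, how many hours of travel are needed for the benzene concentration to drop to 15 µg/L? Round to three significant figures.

15.7 h

Flow-weighted average: C = (128000·0.04000 + 30700·351.0) / 158700 = 10780000/158700 = 67.93 µg/L.
Half-life 0.30 d → k = ln 2 / 0.30 = 2.310 d⁻¹.
67.93·exp(−k·t) = 15 → t = ln(67.93/15)/k = 56480 s = 15.69 h.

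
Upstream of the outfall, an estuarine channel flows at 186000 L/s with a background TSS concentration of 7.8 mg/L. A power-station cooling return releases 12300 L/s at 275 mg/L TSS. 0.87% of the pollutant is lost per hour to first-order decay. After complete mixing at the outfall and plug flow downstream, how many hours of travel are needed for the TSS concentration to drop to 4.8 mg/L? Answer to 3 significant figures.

Conservation of mass: C = (186000·7.800 + 12300·275.0) / 198300 = 4833000/198300 = 24.37 mg/L.
0.87%/h lost → k = −ln(1 − 0.0087) = 0.008738 h⁻¹.
24.37·exp(−k·t) = 4.8 → t = ln(24.37/4.8)/k = 669400 s = 186.0 h.

186 h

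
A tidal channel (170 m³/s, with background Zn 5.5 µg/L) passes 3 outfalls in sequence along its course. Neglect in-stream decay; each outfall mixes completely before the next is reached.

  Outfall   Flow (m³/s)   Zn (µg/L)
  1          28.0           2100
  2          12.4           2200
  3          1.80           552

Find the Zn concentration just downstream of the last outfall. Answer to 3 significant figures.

415 µg/L

After outfall 1: Q = 170.0 + 28.00 = 198.0 m³/s; C = (170.0·5.500 + 28.00·2100)/198.0 = 301.7 µg/L.
After outfall 2: Q = 198.0 + 12.40 = 210.4 m³/s; C = (198.0·301.7 + 12.40·2200)/210.4 = 413.6 µg/L.
After outfall 3: Q = 210.4 + 1.800 = 212.2 m³/s; C = (210.4·413.6 + 1.800·552.0)/212.2 = 414.7 µg/L.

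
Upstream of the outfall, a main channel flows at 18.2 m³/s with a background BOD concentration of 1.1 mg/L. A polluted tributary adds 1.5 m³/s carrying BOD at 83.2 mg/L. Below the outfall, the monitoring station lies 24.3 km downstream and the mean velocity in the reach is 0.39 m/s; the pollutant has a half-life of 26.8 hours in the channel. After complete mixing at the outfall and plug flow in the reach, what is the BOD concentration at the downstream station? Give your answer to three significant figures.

4.70 mg/L

After mixing, C = (18.20·1.100 + 1.500·83.20) / 19.70 = 144.8/19.70 = 7.351 mg/L.
Travel time t = 24.3·1000 / 0.39 = 62310 s = 17.31 h.
Half-life 26.8 h → k = ln 2 / 26.8 = 0.02586 h⁻¹ = 0.6207 d⁻¹.
Applying C = C₀e^(−kt): 7.351 × 0.6391 = 4.698 mg/L.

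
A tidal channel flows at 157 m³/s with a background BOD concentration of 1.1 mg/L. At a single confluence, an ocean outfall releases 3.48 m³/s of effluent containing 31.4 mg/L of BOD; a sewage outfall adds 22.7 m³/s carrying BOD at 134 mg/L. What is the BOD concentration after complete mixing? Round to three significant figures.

18.1 mg/L

Flow-weighted average: C = (157.0·1.100 + 3.480·31.40 + 22.70·134.0) / 183.2 = 3324/183.2 = 18.14 mg/L.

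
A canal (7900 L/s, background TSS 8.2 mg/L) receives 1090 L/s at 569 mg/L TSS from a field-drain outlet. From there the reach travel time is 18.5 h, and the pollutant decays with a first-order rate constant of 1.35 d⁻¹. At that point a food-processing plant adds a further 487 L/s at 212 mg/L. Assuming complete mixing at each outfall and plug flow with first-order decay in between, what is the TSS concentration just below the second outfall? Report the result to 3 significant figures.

After mixing, C = (7900·8.200 + 1090·569.0) / 8990 = 685000/8990 = 76.19 mg/L; combined flow 8990 L/s.
After decay, C = 76.19 × e^(−kt) = 76.19 × 0.3532 = 26.91 mg/L.
At the second outfall, C = (8990·26.91 + 487.0·212.0) / (8990 + 487.0) = 36.43 mg/L.

36.4 mg/L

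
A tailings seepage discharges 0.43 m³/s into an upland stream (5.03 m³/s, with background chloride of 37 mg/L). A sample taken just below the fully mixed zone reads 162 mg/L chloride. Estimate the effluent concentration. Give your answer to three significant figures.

Mass balance: 5.030·37.00 + 0.4300·Cₑ = 5.460·162.0
→ Cₑ = (5.460·162.0 − 5.030·37.00) / 0.4300 = 1624 mg/L.

1620 mg/L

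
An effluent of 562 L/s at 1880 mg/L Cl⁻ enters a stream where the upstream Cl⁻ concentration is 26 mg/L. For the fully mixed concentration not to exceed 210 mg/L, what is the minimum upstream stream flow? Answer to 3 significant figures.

5100 L/s

Set C_mix = 210: (Q·26.00 + 562.0·1880) / (Q + 562.0) = 210
→ Q = 562.0·(1880 − 210)/(210 − 26.00) = 5101 L/s.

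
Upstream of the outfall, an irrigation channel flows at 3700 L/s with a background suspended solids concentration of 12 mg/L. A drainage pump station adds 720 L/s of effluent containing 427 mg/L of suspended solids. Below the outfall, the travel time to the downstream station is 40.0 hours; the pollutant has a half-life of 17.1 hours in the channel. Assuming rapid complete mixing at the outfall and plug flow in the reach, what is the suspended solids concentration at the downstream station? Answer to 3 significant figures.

Conservation of mass: C = (3700·12.00 + 720.0·427.0) / 4420 = 351800/4420 = 79.60 mg/L.
Half-life 17.1 h → k = ln 2 / 17.1 = 0.04053 h⁻¹ = 0.9728 d⁻¹.
First-order decay: C = 79.60·exp(−k·t) = 79.60·0.1976 = 15.73 mg/L.

15.7 mg/L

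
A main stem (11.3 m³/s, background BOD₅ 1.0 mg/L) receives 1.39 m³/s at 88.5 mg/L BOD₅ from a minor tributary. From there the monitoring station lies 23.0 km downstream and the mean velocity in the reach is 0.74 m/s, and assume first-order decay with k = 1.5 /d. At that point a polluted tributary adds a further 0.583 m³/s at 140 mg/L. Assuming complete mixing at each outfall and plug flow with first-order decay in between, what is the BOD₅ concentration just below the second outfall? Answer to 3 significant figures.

12.0 mg/L

Mass balance: C = (11.30·1.000 + 1.390·88.50) / 12.69 = 134.3/12.69 = 10.58 mg/L; combined flow 12.69 m³/s.
Travel time t = 23.0·1000 / 0.74 = 31080 s = 8.634 h.
Decay over the reach: 10.58·exp(−kt) = 10.58·0.5830 = 6.170 mg/L.
At the second outfall, C = (12.69·6.170 + 0.5830·140.0) / (12.69 + 0.5830) = 12.05 mg/L.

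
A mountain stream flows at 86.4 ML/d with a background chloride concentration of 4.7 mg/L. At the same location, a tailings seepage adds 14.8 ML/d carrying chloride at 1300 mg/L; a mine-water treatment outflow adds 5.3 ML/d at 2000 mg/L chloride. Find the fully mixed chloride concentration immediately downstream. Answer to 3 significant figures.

Flow-weighted average: C = (86.40·4.700 + 14.80·1300 + 5.300·2000) / 106.5 = 30250/106.5 = 284.0 mg/L.

284 mg/L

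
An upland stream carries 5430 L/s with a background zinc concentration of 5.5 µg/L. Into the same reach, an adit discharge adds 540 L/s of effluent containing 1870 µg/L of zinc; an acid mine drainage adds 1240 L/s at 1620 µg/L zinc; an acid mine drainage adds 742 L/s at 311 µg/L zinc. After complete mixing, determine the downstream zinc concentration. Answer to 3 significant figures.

Conservation of mass: C = (5430·5.500 + 540.0·1870 + 1240·1620 + 742.0·311.0) / 7952 = 3279000/7952 = 412.4 µg/L.

412 µg/L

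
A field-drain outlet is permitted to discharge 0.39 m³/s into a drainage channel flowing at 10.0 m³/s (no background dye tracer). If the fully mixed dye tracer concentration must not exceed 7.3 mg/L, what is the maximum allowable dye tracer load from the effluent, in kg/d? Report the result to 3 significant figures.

Mass balance at the limit: 10.00·0 + 0.3900·Cₑ = 10.39·7.3 → Cₑ = 194.5 mg/L.
Load = 0.3900 m³/s × 194.5 g/m³ × 86 400 s/d = 6553 kg/d.

6550 kg/d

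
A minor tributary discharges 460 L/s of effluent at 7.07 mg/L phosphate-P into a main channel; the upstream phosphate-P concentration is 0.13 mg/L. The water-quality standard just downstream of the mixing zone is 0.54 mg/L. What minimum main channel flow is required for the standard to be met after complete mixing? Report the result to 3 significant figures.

7330 L/s

Set C_mix = 0.54: (Q·0.1300 + 460.0·7.070) / (Q + 460.0) = 0.54
→ Q = 460.0·(7.070 − 0.54)/(0.54 − 0.1300) = 7326 L/s.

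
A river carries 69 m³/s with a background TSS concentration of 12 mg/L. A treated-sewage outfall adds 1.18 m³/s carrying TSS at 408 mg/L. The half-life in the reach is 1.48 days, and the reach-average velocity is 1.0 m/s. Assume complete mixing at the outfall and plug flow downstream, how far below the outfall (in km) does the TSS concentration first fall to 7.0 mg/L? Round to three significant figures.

Conservation of mass: C = (69.00·12.00 + 1.180·408.0) / 70.18 = 1309/70.18 = 18.66 mg/L.
Half-life 1.48 d → k = ln 2 / 1.48 = 0.4683 d⁻¹.
Set 18.66·exp(−k·t) = 7.0 → t = ln(18.66/7.0)/k = 180900 s = 50.24 h.
Distance = v·t = 1.0·180900 = 180900 m = 180.9 km.

181 km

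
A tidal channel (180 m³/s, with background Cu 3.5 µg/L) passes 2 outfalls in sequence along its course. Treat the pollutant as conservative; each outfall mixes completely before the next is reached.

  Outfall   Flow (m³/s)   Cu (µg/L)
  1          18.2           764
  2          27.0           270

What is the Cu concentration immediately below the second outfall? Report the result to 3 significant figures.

Below outfall 1: Q → 198.2 m³/s, C = (180.0·3.500 + 18.20·764.0)/198.2 = 73.33 µg/L.
Below outfall 2: Q → 225.2 m³/s, C = (198.2·73.33 + 27.00·270.0)/225.2 = 96.91 µg/L.

96.9 µg/L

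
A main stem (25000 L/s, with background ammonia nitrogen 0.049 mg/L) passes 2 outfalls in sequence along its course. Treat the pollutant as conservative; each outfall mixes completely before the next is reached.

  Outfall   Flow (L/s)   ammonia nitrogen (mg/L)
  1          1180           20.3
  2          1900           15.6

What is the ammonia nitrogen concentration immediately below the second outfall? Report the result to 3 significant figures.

Below outfall 1: Q → 26180 L/s, C = (25000·0.04900 + 1180·20.30)/26180 = 0.9618 mg/L.
Below outfall 2: Q → 28080 L/s, C = (26180·0.9618 + 1900·15.60)/28080 = 1.952 mg/L.

1.95 mg/L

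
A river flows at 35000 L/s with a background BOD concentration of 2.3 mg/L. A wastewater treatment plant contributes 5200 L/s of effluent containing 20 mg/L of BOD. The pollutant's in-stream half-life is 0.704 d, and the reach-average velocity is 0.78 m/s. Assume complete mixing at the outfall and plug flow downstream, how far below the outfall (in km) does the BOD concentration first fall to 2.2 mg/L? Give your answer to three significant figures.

50.3 km

Mass balance: C = (35000·2.300 + 5200·20.00) / 40200 = 184500/40200 = 4.590 mg/L.
Half-life 0.704 d → k = ln 2 / 0.704 = 0.9846 d⁻¹.
Set 4.590·exp(−k·t) = 2.2 → t = ln(4.590/2.2)/k = 64530 s = 17.92 h.
Distance = v·t = 0.78·64530 = 50330 m = 50.33 km.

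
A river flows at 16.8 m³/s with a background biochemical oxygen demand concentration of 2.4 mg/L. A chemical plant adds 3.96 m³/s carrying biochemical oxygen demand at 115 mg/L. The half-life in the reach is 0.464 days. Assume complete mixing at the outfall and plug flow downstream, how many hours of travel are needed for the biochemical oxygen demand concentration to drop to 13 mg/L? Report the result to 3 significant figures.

9.77 h

Flow-weighted average: C = (16.80·2.400 + 3.960·115.0) / 20.76 = 495.7/20.76 = 23.88 mg/L.
Half-life 0.464 d → k = ln 2 / 0.464 = 1.494 d⁻¹.
23.88·exp(−k·t) = 13 → t = ln(23.88/13)/k = 35170 s = 9.769 h.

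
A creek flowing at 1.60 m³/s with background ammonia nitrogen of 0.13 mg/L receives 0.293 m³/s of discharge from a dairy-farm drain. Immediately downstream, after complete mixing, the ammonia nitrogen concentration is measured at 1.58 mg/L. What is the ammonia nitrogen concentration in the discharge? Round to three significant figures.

9.50 mg/L

Mass balance: 1.600·0.1300 + 0.2930·Cₑ = 1.893·1.580
→ Cₑ = (1.893·1.580 − 1.600·0.1300) / 0.2930 = 9.498 mg/L.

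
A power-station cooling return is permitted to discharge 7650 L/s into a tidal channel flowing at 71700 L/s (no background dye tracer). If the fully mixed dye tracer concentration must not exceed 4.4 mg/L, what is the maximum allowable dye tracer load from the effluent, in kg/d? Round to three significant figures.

30200 kg/d

Mass balance at the limit: 71700·0 + 7650·Cₑ = 79350·4.4 → Cₑ = 45.64 mg/L.
7650 L/s = 7.650 m³/s. Load = 7.650 m³/s × 45.64 g/m³ × 86 400 s/d = 30170 kg/d.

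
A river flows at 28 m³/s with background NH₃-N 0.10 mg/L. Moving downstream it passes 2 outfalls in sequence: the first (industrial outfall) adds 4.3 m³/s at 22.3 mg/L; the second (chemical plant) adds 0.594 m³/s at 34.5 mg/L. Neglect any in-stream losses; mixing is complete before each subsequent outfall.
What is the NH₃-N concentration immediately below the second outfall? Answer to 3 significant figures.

After outfall 1: Q = 28.00 + 4.300 = 32.30 m³/s; C = (28.00·0.1000 + 4.300·22.30)/32.30 = 3.055 mg/L.
After outfall 2: Q = 32.30 + 0.5940 = 32.89 m³/s; C = (32.30·3.055 + 0.5940·34.50)/32.89 = 3.623 mg/L.

3.62 mg/L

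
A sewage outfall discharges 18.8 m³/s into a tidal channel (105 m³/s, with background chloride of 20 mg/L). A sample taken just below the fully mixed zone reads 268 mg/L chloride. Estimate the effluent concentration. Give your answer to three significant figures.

Mass balance: 105.0·20.00 + 18.80·Cₑ = 123.8·268.0
→ Cₑ = (123.8·268.0 − 105.0·20.00) / 18.80 = 1653 mg/L.

1650 mg/L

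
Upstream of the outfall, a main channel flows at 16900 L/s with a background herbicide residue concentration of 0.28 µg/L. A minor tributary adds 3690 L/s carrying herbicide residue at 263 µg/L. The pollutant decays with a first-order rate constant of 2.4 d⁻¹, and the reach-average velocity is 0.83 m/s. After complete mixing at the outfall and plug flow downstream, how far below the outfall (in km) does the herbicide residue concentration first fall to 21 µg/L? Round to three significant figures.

24.3 km

Conservation of mass: C = (16900·0.2800 + 3690·263.0) / 20590 = 975200/20590 = 47.36 µg/L.
Set 47.36·exp(−k·t) = 21 → t = ln(47.36/21)/k = 29280 s = 8.133 h.
Distance = v·t = 0.83·29280 = 24300 m = 24.30 km.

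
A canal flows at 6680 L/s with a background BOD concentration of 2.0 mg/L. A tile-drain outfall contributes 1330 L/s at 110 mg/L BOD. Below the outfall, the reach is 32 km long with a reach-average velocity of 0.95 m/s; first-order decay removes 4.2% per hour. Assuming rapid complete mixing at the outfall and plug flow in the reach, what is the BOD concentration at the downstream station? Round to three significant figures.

Mass balance: C = (6680·2.000 + 1330·110.0) / 8010 = 159700/8010 = 19.93 mg/L.
Travel time t = 32·1000 / 0.95 = 33680 s = 9.357 h.
4.2%/h lost → k = −ln(1 − 0.042) = 0.04291 h⁻¹.
After decay, C = 19.93 × e^(−kt) = 19.93 × 0.6693 = 13.34 mg/L.

13.3 mg/L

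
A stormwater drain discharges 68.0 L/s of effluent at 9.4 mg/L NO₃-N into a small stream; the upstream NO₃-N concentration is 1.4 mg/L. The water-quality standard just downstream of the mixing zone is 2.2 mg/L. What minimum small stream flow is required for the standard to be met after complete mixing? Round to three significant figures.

Set C_mix = 2.2: (Q·1.400 + 68.00·9.400) / (Q + 68.00) = 2.2
→ Q = 68.00·(9.400 − 2.2)/(2.2 − 1.400) = 612.0 L/s.

612 L/s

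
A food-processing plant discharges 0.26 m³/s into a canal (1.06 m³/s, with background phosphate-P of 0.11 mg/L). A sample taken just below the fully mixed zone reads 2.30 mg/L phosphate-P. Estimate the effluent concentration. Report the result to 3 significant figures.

Mass balance: 1.060·0.1100 + 0.2600·Cₑ = 1.320·2.300
→ Cₑ = (1.320·2.300 − 1.060·0.1100) / 0.2600 = 11.23 mg/L.

11.2 mg/L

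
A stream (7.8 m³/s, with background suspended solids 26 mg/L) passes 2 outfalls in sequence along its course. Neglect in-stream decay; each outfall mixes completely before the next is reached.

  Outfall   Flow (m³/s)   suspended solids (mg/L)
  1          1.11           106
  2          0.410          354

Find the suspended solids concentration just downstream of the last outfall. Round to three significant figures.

Below outfall 1: Q → 8.910 m³/s, C = (7.800·26.00 + 1.110·106.0)/8.910 = 35.97 mg/L.
Below outfall 2: Q → 9.320 m³/s, C = (8.910·35.97 + 0.4100·354.0)/9.320 = 49.96 mg/L.

50.0 mg/L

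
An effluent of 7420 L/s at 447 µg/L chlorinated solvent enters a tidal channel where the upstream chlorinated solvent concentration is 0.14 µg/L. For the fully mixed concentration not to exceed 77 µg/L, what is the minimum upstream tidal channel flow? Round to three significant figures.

35700 L/s

Set C_mix = 77: (Q·0.1400 + 7420·447.0) / (Q + 7420) = 77
→ Q = 7420·(447.0 − 77)/(77 − 0.1400) = 35720 L/s.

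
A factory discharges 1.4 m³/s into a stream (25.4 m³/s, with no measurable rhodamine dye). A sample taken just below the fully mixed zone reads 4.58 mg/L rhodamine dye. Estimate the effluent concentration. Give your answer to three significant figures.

87.7 mg/L

Mass balance: 25.40·0 + 1.400·Cₑ = 26.80·4.580
→ Cₑ = (26.80·4.580 − 25.40·0) / 1.400 = 87.67 mg/L.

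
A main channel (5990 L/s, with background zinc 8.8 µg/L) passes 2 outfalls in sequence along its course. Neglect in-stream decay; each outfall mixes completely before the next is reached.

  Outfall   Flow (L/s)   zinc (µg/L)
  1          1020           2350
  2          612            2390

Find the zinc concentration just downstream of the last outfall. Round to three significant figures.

Outfall 1: combined Q = 7010 L/s; C = (5990·8.800 + 1020·2350)/7010 = 349.5 µg/L.
Outfall 2: combined Q = 7622 L/s; C = (7010·349.5 + 612.0·2390)/7622 = 513.3 µg/L.

513 µg/L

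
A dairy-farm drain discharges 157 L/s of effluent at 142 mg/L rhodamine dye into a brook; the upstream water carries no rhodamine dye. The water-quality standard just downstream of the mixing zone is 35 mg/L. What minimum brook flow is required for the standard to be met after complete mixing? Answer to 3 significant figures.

480 L/s

Set C_mix = 35: (Q·0 + 157.0·142.0) / (Q + 157.0) = 35
→ Q = 157.0·(142.0 − 35)/(35 − 0) = 480.0 L/s.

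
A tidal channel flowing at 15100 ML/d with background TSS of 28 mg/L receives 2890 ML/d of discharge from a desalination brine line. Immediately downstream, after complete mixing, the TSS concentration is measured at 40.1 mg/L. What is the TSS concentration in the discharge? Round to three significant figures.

Mass balance: 15100·28.00 + 2890·Cₑ = 17990·40.10
→ Cₑ = (17990·40.10 − 15100·28.00) / 2890 = 103.3 mg/L.

103 mg/L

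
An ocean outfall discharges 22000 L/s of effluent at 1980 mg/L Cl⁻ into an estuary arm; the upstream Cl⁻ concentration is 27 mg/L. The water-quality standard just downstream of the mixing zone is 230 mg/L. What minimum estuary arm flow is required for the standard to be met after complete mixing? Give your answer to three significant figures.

Set C_mix = 230: (Q·27.00 + 22000·1980) / (Q + 22000) = 230
→ Q = 22000·(1980 − 230)/(230 − 27.00) = 189700 L/s.

190000 L/s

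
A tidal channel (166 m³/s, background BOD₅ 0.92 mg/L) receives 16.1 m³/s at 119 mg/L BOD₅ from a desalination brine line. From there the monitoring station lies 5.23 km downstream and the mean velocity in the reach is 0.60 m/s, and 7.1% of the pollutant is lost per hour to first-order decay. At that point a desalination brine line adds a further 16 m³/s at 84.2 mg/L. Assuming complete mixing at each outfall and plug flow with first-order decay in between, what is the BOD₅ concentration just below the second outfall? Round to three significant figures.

Flow-weighted average: C = (166.0·0.9200 + 16.10·119.0) / 182.1 = 2069/182.1 = 11.36 mg/L; combined flow 182.1 m³/s.
Travel time t = 5.23·1000 / 0.60 = 8717 s = 2.421 h.
7.1%/h lost → k = −ln(1 − 0.071) = 0.07365 h⁻¹.
After decay, C = 11.36 × e^(−kt) = 11.36 × 0.8367 = 9.504 mg/L.
Second outfall: C = (182.1·9.504 + 16.00·84.20)/198.1 = 15.54 mg/L.

15.5 mg/L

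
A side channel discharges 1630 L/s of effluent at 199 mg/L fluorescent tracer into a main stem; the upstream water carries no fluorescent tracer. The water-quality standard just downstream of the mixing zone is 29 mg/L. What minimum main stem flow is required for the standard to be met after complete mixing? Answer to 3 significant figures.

Set C_mix = 29: (Q·0 + 1630·199.0) / (Q + 1630) = 29
→ Q = 1630·(199.0 − 29)/(29 − 0) = 9555 L/s.

9560 L/s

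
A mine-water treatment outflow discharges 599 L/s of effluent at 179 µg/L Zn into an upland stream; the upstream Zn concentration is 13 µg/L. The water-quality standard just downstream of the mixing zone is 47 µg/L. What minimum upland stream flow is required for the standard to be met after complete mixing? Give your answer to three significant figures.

Set C_mix = 47: (Q·13.00 + 599.0·179.0) / (Q + 599.0) = 47
→ Q = 599.0·(179.0 − 47)/(47 − 13.00) = 2326 L/s.

2330 L/s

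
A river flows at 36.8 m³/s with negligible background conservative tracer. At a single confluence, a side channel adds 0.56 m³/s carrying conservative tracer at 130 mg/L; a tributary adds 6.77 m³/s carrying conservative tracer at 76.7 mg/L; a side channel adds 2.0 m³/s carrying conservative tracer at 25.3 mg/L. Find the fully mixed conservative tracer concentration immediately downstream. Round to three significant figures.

13.9 mg/L

After mixing, C = (36.80·0 + 0.5600·130.0 + 6.770·76.70 + 2.000·25.30) / 46.13 = 642.7/46.13 = 13.93 mg/L.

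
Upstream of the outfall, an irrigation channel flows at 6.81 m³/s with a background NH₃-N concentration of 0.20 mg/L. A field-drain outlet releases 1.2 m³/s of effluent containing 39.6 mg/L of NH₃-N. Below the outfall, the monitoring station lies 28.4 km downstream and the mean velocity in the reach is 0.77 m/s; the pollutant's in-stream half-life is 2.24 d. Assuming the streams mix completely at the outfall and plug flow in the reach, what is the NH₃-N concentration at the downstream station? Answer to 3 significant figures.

Conservation of mass: C = (6.810·0.2000 + 1.200·39.60) / 8.010 = 48.88/8.010 = 6.103 mg/L.
Travel time t = 28.4·1000 / 0.77 = 36880 s = 10.25 h.
Half-life 2.24 d → k = ln 2 / 2.24 = 0.3094 d⁻¹.
First-order decay: C = 6.103·exp(−k·t) = 6.103·0.8763 = 5.347 mg/L.

5.35 mg/L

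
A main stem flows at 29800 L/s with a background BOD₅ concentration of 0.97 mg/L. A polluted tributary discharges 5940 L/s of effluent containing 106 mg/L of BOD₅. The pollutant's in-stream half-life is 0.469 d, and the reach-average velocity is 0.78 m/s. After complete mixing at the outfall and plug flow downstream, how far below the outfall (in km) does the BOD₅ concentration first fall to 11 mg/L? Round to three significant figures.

23.5 km

Mass balance: C = (29800·0.9700 + 5940·106.0) / 35740 = 658500/35740 = 18.43 mg/L.
Half-life 0.469 d → k = ln 2 / 0.469 = 1.478 d⁻¹.
Set 18.43·exp(−k·t) = 11 → t = ln(18.43/11)/k = 30160 s = 8.377 h.
Distance = v·t = 0.78·30160 = 23520 m = 23.52 km.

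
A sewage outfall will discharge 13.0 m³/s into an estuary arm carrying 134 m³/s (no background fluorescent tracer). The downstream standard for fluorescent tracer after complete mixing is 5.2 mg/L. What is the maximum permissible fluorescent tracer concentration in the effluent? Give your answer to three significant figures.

At the limit, (Qr·Cr + Qe·Cₑ)/(Qr + Qe) = 5.2:
Cₑ = (147.0·5.2 − 134.0·0) / 13.00 = 58.80 mg/L.

58.8 mg/L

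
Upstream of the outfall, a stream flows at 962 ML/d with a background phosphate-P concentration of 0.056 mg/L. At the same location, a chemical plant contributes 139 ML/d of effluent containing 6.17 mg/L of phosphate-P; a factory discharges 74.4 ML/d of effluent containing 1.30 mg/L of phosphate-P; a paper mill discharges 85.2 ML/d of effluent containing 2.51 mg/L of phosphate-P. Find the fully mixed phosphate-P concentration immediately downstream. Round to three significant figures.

0.969 mg/L

Mixed concentration C = ΣQC/ΣQ = (962.0·0.05600 + 139.0·6.170 + 74.40·1.300 + 85.20·2.510) / 1261 = 1222/1261 = 0.9694 mg/L.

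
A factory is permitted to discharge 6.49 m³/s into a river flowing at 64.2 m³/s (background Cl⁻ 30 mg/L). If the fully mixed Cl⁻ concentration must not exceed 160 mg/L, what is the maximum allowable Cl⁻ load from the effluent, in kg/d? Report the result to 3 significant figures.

811000 kg/d

Mass balance at the limit: 64.20·30.00 + 6.490·Cₑ = 70.69·160 → Cₑ = 1446 mg/L.
Load = 6.490 m³/s × 1446 g/m³ × 86 400 s/d = 810800 kg/d.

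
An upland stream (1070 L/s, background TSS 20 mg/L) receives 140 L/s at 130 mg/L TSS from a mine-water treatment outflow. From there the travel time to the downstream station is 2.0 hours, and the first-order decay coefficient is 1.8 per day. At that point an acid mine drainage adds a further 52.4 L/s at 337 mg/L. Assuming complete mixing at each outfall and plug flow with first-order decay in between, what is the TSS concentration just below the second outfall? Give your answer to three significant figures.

41.0 mg/L

Mass balance: C = (1070·20.00 + 140.0·130.0) / 1210 = 39600/1210 = 32.73 mg/L; combined flow 1210 L/s.
After decay, C = 32.73 × e^(−kt) = 32.73 × 0.8607 = 28.17 mg/L.
At the second outfall, C = (1210·28.17 + 52.40·337.0) / (1210 + 52.40) = 40.99 mg/L.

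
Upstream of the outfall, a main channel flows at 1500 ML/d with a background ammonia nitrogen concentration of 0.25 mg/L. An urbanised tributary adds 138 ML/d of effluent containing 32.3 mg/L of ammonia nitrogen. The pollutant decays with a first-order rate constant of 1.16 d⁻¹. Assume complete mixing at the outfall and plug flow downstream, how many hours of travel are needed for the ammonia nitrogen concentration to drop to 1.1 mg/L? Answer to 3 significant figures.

Mixed concentration C = ΣQC/ΣQ = (1500·0.2500 + 138.0·32.30) / 1638 = 4832/1638 = 2.950 mg/L.
2.950·exp(−k·t) = 1.1 → t = ln(2.950/1.1)/k = 73480 s = 20.41 h.

20.4 h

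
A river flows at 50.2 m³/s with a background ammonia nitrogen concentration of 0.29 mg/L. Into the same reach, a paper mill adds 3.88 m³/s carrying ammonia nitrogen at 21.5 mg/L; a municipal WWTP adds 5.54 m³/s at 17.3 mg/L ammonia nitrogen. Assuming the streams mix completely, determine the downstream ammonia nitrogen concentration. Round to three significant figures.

3.25 mg/L

Conservation of mass: C = (50.20·0.2900 + 3.880·21.50 + 5.540·17.30) / 59.62 = 193.8/59.62 = 3.251 mg/L.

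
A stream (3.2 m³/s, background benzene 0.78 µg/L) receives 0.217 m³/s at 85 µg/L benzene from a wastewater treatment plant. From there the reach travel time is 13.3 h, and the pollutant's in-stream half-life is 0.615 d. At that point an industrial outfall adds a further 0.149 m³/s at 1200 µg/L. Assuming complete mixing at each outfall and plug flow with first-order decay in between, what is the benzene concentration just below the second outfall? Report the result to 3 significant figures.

Mass balance: C = (3.200·0.7800 + 0.2170·85.00) / 3.417 = 20.94/3.417 = 6.128 µg/L; combined flow 3.417 m³/s.
Half-life 0.615 d → k = ln 2 / 0.615 = 1.127 d⁻¹.
Applying C = C₀e^(−kt): 6.128 × 0.5355 = 3.282 µg/L.
At the second outfall, C = (3.417·3.282 + 0.1490·1200) / (3.417 + 0.1490) = 53.28 µg/L.

53.3 µg/L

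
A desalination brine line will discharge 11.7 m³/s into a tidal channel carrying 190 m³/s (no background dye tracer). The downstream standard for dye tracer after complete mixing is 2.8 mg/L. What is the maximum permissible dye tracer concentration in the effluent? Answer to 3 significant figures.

At the limit, (Qr·Cr + Qe·Cₑ)/(Qr + Qe) = 2.8:
Cₑ = (201.7·2.8 − 190.0·0) / 11.70 = 48.27 mg/L.

48.3 mg/L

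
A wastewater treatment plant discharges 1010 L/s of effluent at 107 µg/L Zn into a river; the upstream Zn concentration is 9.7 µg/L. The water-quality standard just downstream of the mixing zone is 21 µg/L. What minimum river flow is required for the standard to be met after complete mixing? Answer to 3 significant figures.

Set C_mix = 21: (Q·9.700 + 1010·107.0) / (Q + 1010) = 21
→ Q = 1010·(107.0 − 21)/(21 − 9.700) = 7687 L/s.

7690 L/s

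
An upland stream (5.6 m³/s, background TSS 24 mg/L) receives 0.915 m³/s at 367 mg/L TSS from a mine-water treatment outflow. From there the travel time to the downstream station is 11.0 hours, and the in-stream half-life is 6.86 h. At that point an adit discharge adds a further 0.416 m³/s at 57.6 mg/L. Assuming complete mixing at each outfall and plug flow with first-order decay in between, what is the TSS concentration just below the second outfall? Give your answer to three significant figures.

Mass balance: C = (5.600·24.00 + 0.9150·367.0) / 6.515 = 470.2/6.515 = 72.17 mg/L; combined flow 6.515 m³/s.
Half-life 6.86 h → k = ln 2 / 6.86 = 0.1010 h⁻¹ = 2.425 d⁻¹.
First-order decay: C = 72.17·exp(−k·t) = 72.17·0.3291 = 23.75 mg/L.
At the second outfall, C = (6.515·23.75 + 0.4160·57.60) / (6.515 + 0.4160) = 25.78 mg/L.

25.8 mg/L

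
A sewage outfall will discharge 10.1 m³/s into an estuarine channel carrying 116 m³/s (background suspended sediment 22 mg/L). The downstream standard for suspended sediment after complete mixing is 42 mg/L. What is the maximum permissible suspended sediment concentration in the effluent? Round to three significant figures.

272 mg/L

At the limit, (Qr·Cr + Qe·Cₑ)/(Qr + Qe) = 42:
Cₑ = (126.1·42 − 116.0·22.00) / 10.10 = 271.7 mg/L.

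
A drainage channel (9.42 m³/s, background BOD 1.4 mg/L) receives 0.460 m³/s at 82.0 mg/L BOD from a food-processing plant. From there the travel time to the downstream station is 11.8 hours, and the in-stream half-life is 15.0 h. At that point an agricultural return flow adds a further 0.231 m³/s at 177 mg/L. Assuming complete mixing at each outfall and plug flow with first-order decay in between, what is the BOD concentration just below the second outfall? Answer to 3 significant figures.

Flow-weighted average: C = (9.420·1.400 + 0.4600·82.00) / 9.880 = 50.91/9.880 = 5.153 mg/L; combined flow 9.880 m³/s.
Half-life 15.0 h → k = ln 2 / 15.0 = 0.04621 h⁻¹ = 1.109 d⁻¹.
First-order decay: C = 5.153·exp(−k·t) = 5.153·0.5797 = 2.987 mg/L.
Second outfall: C = (9.880·2.987 + 0.2310·177.0)/10.11 = 6.962 mg/L.

6.96 mg/L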